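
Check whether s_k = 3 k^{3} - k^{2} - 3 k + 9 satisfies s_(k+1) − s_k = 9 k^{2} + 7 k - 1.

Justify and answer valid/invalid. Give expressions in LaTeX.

valid; difference matches t_k

s_(k+1) = 3*k**3 + 8*k**2 + 4*k + 8
s_(k+1) − s_k = 9*k**2 + 7*k - 1
(s_(k+1) − s_k) − t_k = 0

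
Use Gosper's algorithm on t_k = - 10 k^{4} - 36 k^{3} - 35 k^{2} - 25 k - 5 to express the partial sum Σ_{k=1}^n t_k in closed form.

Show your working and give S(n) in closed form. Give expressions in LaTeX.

S(n) = n \left(- 2 n^{4} - 14 n^{3} - 33 n^{2} - 39 n - 23\right)

t_(k+1)/t_k = (10*k**4 + 76*k**3 + 203*k**2 + 243*k + 111)/(10*k**4 + 36*k**3 + 35*k**2 + 25*k + 5).
A = 1, B = 1, C = k**4 + 18*k**3/5 + 7*k**2/2 + 5*k/2 + 1/2.
Set up (1)·f(k+1) − (1)·f(k) − (k**4 + 18*k**3/5 + 7*k**2/2 + 5*k/2 + 1/2) = 0.
deg f ≤ 5 (via 0,0,4).
Solving with deg f ≤ 5: f(k) = k*(2*k**4 + 4*k**3 - 3*k**2 + 4*k - 2)/10.
Certificate R = B(k−1)f/C = k*(2*k**4 + 4*k**3 - 3*k**2 + 4*k - 2)/(10*k**4 + 36*k**3 + 35*k**2 + 25*k + 5) gives s_k = k*(-2*k**4 - 4*k**3 + 3*k**2 - 4*k + 2).
Δs = -10*k**4 - 36*k**3 - 35*k**2 - 25*k - 5, as required.
s_(n+1) = -2*n**5 - 14*n**4 - 33*n**3 - 39*n**2 - 23*n - 5 and s_(1) = -5, so S(n) = n*(-2*n**4 - 14*n**3 - 33*n**2 - 39*n - 23).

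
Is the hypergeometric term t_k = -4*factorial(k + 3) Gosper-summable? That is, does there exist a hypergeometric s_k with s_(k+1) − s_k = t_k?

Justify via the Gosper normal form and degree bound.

No — key equation has no polynomial f.

The ratio is k + 4.
A = k + 4, B = 1, C = 1.
f must satisfy (k + 4)·f(k+1) − (1)·f(k) = 1.
From deg A=1, deg B=0, deg C=0: d=-1.
Negative degree bound (-1): no f exists, t_k not Gosper-summable.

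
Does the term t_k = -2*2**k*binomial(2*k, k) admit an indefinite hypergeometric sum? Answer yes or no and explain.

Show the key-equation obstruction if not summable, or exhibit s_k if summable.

No — negative degree bound, so no certificate f.

Step 1: r(k) = 4*(2*k + 1)/(k + 1).
Take A(k)=8*k + 4, B(k)=k + 1, C(k)=1.
Set up (8*k + 4)·f(k+1) − (k)·f(k) − (1) = 0.
d = -1 from the (1,1,0) case.
Bound -1 < 0, so the key equation has no polynomial solution.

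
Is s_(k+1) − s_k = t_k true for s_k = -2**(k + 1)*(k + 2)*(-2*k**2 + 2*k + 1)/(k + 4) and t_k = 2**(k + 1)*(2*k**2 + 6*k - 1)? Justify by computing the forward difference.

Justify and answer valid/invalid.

Invalid: residual 2**(k + 2)*(-2*k**3 - 12*k**2 - 25*k + 3)/(k**2 + 9*k + 20) ≠ 0.

s_(k+1) = 2**(k + 2)*(2*k**3 + 8*k**2 + 5*k - 3)/(k + 5)
s_(k+1) − s_k = 2**(k + 1)*(2*k**4 + 20*k**3 + 69*k**2 + 61*k - 14)/(k**2 + 9*k + 20)
(s_(k+1) − s_k) − t_k = 2**(k + 2)*(-2*k**3 - 12*k**2 - 25*k + 3)/(k**2 + 9*k + 20)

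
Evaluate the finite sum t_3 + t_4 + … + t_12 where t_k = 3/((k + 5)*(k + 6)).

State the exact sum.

Ratio r(k) = (k + 5)/(k + 7).
Normal form (A,B,C) = (k + 5, k + 7, 1).
Set up (k + 5)·f(k+1) − (k + 6)·f(k) − (1) = 0.
d = 1 from the (1,1,0) case.
Coefficient equations give f(k) = k/5.
Certificate R = B(k−1)f/C = k*(k + 6)/5 gives s_k = 3*k/(5*(k + 5)).
Verify: 3/(k**2 + 11*k + 30) matches t_k.
Σ_(k=3)^(12) t_k = s_(13) − s_(3) = 13/30 − (9/40) = 5/24.

Σ = 5/24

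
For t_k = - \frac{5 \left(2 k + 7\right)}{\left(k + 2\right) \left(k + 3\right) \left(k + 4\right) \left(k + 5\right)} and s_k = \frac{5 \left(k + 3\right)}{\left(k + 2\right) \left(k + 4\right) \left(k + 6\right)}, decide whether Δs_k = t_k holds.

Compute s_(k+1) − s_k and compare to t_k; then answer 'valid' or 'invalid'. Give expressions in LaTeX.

s_(k+1) = 5*(k + 4)/((k + 3)*(k + 5)*(k + 7))
s_(k+1) − s_k = 5*(-2*k**3 - 24*k**2 - 94*k - 123)/(k**6 + 27*k**5 + 295*k**4 + 1665*k**3 + 5104*k**2 + 8028*k + 5040)
(s_(k+1) − s_k) − t_k = 45*(k**2 + 9*k + 19)/(k**6 + 27*k**5 + 295*k**4 + 1665*k**3 + 5104*k**2 + 8028*k + 5040)

Invalid: residual \frac{45 \left(k^{2} + 9 k + 19\right)}{k^{6} + 27 k^{5} + 295 k^{4} + 1665 k^{3} + 5104 k^{2} + 8028 k + 5040} ≠ 0.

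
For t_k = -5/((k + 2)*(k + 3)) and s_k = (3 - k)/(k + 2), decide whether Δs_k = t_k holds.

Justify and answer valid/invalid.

Valid: the claim telescopes to t_k.

s_(k+1) = (2 - k)/(k + 3)
s_(k+1) − s_k = -5/(k**2 + 5*k + 6)
(s_(k+1) − s_k) − t_k = 0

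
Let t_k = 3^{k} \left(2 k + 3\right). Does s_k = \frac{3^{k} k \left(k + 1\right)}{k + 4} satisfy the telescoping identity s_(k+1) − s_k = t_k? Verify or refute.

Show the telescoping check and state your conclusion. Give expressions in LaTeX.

Invalid: residual \frac{6 \cdot 3^{k} \left(- k^{2} - 5 k - 6\right)}{k^{2} + 9 k + 20} ≠ 0.

s_(k+1) = 3**(k + 1)*(k + 1)*(k + 2)/(k + 5)
s_(k+1) − s_k = 3**k*(k + 1)*(-k*(k + 5) + 3*(k + 2)*(k + 4))/((k + 4)*(k + 5))
(s_(k+1) − s_k) − t_k = 6*3**k*(-k**2 - 5*k - 6)/(k**2 + 9*k + 20)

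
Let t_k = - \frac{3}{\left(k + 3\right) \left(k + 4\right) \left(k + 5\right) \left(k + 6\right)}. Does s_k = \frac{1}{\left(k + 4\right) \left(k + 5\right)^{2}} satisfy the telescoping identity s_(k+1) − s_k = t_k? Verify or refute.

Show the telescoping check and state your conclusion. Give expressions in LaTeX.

s_(k+1) = 1/((k + 5)*(k + 6)**2)
s_(k+1) − s_k = (-3*k - 16)/(k**5 + 26*k**4 + 269*k**3 + 1384*k**2 + 3540*k + 3600)
(s_(k+1) − s_k) − t_k = 2*(4*k + 21)/(k**6 + 29*k**5 + 347*k**4 + 2191*k**3 + 7692*k**2 + 14220*k + 10800)

Invalid: residual \frac{2 \left(4 k + 21\right)}{k^{6} + 29 k^{5} + 347 k^{4} + 2191 k^{3} + 7692 k^{2} + 14220 k + 10800} ≠ 0.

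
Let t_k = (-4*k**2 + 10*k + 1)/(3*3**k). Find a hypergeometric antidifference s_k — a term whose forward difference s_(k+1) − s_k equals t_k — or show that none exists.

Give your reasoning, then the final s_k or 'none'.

t_(k+1)/t_k = (4*k**2 - 2*k - 7)/(3*(4*k**2 - 10*k - 1)).
Take A(k)=1/3, B(k)=1, C(k)=k**2 - 5*k/2 - 1/4.
Set up (1/3)·f(k+1) − (1)·f(k) − (k**2 - 5*k/2 - 1/4) = 0.
d = 2 from the (0,0,2) case.
Solve for f: f(k) = -3*(2*k**2 - 3*k - 1)/4 (degree 2 ≤ 2).
Certificate R = B(k−1)f/C = -3*(2*k**2 - 3*k - 1)/(4*k**2 - 10*k - 1) gives s_k = (2*k**2 - 3*k - 1)/3**k.
Δs = (-4*k**2 + 10*k + 1)/(3*3**k), as required.

s_k = (2*k**2 - 3*k - 1)/3**k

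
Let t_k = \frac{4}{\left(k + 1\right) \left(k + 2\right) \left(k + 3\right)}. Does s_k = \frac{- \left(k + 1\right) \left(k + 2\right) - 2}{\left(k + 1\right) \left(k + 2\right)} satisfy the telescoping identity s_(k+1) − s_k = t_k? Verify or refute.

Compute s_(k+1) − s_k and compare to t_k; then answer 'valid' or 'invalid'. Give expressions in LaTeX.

valid (s_(k+1) − s_k reduces to t_k)

s_(k+1) = (-(k + 2)*(k + 3) - 2)/((k + 2)*(k + 3))
s_(k+1) − s_k = 4/(k**3 + 6*k**2 + 11*k + 6)
(s_(k+1) − s_k) − t_k = 0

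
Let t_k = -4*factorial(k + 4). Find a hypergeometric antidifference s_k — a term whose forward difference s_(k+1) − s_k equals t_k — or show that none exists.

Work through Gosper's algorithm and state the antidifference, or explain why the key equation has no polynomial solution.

r(k) = k + 5 after simplifying.
Factor: A=k + 5; B=1; C=1.
Key eq: (k + 5)·f(k+1) = (1)·f(k) + (1).
d = -1 from the (1,0,0) case.
deg f ≤ -1 is impossible — no certificate.

none (Gosper's algorithm certifies no s_k)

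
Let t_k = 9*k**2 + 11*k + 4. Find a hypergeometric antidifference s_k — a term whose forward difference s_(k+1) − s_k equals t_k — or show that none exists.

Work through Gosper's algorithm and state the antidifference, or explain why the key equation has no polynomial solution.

Step 1: r(k) = (9*k**2 + 29*k + 24)/(9*k**2 + 11*k + 4).
So A=1 and B=1, with C=k**2 + 11*k/9 + 4/9.
Key eq: (1)·f(k+1) = (1)·f(k) + (k**2 + 11*k/9 + 4/9).
Bound: deg f ≤ 3.
Match coefficients ⇒ f(k) = k**2*(3*k + 1)/9.
So s_k = (B(k−1)f/C)·t_k = (k**2*(3*k + 1)/(9*k**2 + 11*k + 4))·t_k = k**2*(3*k + 1).
s_(k+1) − s_k = 9*k**2 + 11*k + 4 = t_k.

s_k = k**2*(3*k + 1)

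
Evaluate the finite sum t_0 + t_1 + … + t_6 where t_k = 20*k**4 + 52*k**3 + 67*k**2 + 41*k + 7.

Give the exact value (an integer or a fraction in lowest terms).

Σ = 75439

t_(k+1)/t_k = (20*k**4 + 132*k**3 + 343*k**2 + 411*k + 187)/(20*k**4 + 52*k**3 + 67*k**2 + 41*k + 7).
Factor: A=1; B=1; C=k**4 + 13*k**3/5 + 67*k**2/20 + 41*k/20 + 7/20.
f must satisfy (1)·f(k+1) − (1)·f(k) = k**4 + 13*k**3/5 + 67*k**2/20 + 41*k/20 + 7/20.
From deg A=0, deg B=0, deg C=4: d=5.
Coefficient equations give f(k) = k*(4*k**4 + 3*k**3 + 3*k**2 - 3)/20.
R(k) = B(k−1)·f(k)/C(k) = k*(4*k**4 + 3*k**3 + 3*k**2 - 3)/(20*k**4 + 52*k**3 + 67*k**2 + 41*k + 7); s_k = R·t_k = k*(4*k**4 + 3*k**3 + 3*k**2 - 3).
s_(k+1) − s_k = 20*k**4 + 52*k**3 + 67*k**2 + 41*k + 7 = t_k.
Telescoping: Σ = s_(7) − s_(0) = 75439 − (0) = 75439.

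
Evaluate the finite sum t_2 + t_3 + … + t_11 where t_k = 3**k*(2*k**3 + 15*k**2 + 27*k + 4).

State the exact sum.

Σ = 1145786652

Compute t_(k+1)/t_k: get 3*(2*k**3 + 21*k**2 + 63*k + 48)/(2*k**3 + 15*k**2 + 27*k + 4).
Gosper form: A/B · C(k+1)/C(k) with A=3, B=1, C=k**3 + 15*k**2/2 + 27*k/2 + 2.
Need (3)·f(k+1) − (1)·f(k) = k**3 + 15*k**2/2 + 27*k/2 + 2.
From deg A=0, deg B=0, deg C=3: d=3.
Solve for f: f(k) = (k - 1)*(k + 2)**2/2 (degree 3 ≤ 3).
So s_k = (B(k−1)f/C)·t_k = ((k - 1)*(k + 2)**2/(2*k**3 + 15*k**2 + 27*k + 4))·t_k = 3**k*(k**3 + 3*k**2 - 4).
Check: Δs_k = 3**k*(2*k**3 + 15*k**2 + 27*k + 4). ✓
Telescoping: Σ = s_(12) − s_(2) = 1145786796 − (144) = 1145786652.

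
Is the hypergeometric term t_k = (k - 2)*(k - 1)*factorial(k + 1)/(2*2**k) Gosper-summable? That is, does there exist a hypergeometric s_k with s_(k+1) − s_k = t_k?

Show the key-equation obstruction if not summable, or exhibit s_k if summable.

Compute t_(k+1)/t_k: get k*(k + 2)/(2*(k - 2)).
Normal form (A,B,C) = (k/2 + 1, 1, k**2 - 3*k + 2).
Solve (k/2 + 1)·f(k+1) − (1)·f(k) = k**2 - 3*k + 2.
deg f ≤ 1 (via 1,0,2).
Match coefficients ⇒ f(k) = 2*(k - 4).
Then R = B(k−1)f/C = 2*(k - 4)/((k - 2)*(k - 1)), so s_k = R(k)·t_k = (k - 4)*factorial(k + 1)/2**k.
Δs = (k - 2)*(k - 1)*factorial(k + 1)/(2*2**k), as required.

Yes. s_k = (k - 4)*factorial(k + 1)/2**k.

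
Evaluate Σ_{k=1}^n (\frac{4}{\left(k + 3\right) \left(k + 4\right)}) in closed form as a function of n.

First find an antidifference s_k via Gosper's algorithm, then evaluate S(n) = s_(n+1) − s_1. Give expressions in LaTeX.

t_(k+1)/t_k = (k + 3)/(k + 5).
So A=k + 3 and B=k + 5, with C=1.
Set up (k + 3)·f(k+1) − (k + 4)·f(k) − (1) = 0.
d = 1 from the (1,1,0) case.
Coefficient equations give f(k) = k/3.
Get s_k = R·t_k = 4*k/(3*(k + 3)) with R(k) = B(k−1)f(k)/C(k) = k*(k + 4)/3.
s_(k+1) − s_k = 4/(k**2 + 7*k + 12) = t_k.
s_(n+1) = 4*(n + 1)/(3*(n + 4)) and s_(1) = 1/3, so S(n) = n/(n + 4).

S(n) = \frac{n}{n + 4}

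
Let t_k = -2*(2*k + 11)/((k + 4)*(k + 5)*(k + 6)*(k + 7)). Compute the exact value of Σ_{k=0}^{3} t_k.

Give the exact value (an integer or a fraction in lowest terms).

t_(k+1)/t_k = (k + 4)*(2*k + 13)/((k + 8)*(2*k + 11)).
Normal form (A,B,C) = (k + 4, k + 8, k + 11/2).
Set up (k + 4)·f(k+1) − (k + 7)·f(k) − (k + 11/2) = 0.
Bound: deg f ≤ 3.
Coefficient equations give f(k) = k*(k + 5)*(k + 10)/48.
Certificate R = B(k−1)f/C = k*(k + 5)*(k + 7)*(k + 10)/(24*(2*k + 11)) gives s_k = k*(-k - 10)/(12*(k**2 + 10*k + 24)).
Verify: 2*(-2*k - 11)/(k**4 + 22*k**3 + 179*k**2 + 638*k + 840) matches t_k.
Σ_(k=0)^(3) t_k = s_(4) − s_(0) = -7/120 − (0) = -7/120.

Σ = -7/120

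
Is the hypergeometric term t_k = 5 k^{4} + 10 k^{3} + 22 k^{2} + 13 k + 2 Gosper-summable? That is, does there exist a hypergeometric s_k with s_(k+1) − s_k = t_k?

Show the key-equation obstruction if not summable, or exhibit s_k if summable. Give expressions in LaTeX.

Yes. s_k = k \left(k^{4} + 4 k^{2} - 2 k - 1\right).

Compute t_(k+1)/t_k: get (5*k**4 + 30*k**3 + 82*k**2 + 107*k + 52)/(5*k**4 + 10*k**3 + 22*k**2 + 13*k + 2).
Factor: A=1; B=1; C=k**4 + 2*k**3 + 22*k**2/5 + 13*k/5 + 2/5.
Key eq: (1)·f(k+1) = (1)·f(k) + (k**4 + 2*k**3 + 22*k**2/5 + 13*k/5 + 2/5).
d = 5 from the (0,0,4) case.
Solving with deg f ≤ 5: f(k) = k*(k**4 + 4*k**2 - 2*k - 1)/5.
Certificate R = B(k−1)f/C = k*(k**4 + 4*k**2 - 2*k - 1)/(5*k**4 + 10*k**3 + 22*k**2 + 13*k + 2) gives s_k = k*(k**4 + 4*k**2 - 2*k - 1).
Check: Δs_k = 5*k**4 + 10*k**3 + 22*k**2 + 13*k + 2. ✓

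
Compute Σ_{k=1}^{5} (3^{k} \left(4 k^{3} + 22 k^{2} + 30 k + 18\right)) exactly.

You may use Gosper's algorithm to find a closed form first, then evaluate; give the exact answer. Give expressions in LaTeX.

Σ = 369582

Step 1: r(k) = 3*(2*k**3 + 17*k**2 + 43*k + 37)/(2*k**3 + 11*k**2 + 15*k + 9).
Take A(k)=3, B(k)=1, C(k)=k**3 + 11*k**2/2 + 15*k/2 + 9/2.
Solve (3)·f(k+1) − (1)·f(k) = k**3 + 11*k**2/2 + 15*k/2 + 9/2.
d = 3 from the (0,0,3) case.
A polynomial solution: f(k) = (2*k**3 + 2*k**2 + 3)/4.
R(k) = B(k−1)·f(k)/C(k) = (2*k**3 + 2*k**2 + 3)/(2*(2*k**3 + 11*k**2 + 15*k + 9)); s_k = R·t_k = 3**k*(2*k**3 + 2*k**2 + 3).
Δs = 3**k*(4*k**3 + 22*k**2 + 30*k + 18), as required.
Σ_(k=1)^(5) t_k = s_(6) − s_(1) = 369603 − (21) = 369582.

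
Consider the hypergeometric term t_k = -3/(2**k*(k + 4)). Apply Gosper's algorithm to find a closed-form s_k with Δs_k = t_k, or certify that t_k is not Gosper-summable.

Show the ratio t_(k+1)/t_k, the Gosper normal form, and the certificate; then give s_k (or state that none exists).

none (Gosper's algorithm certifies no s_k)

The ratio is (k + 4)/(2*(k + 5)).
Normal form (A,B,C) = (k/2 + 2, k + 5, 1).
Need (k/2 + 2)·f(k+1) − (k + 4)·f(k) = 1.
d = -1 from the (1,1,0) case.
deg f ≤ -1 is impossible — no certificate.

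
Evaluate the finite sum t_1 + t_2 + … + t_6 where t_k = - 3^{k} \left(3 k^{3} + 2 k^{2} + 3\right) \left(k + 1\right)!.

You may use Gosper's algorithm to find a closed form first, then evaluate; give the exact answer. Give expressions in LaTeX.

Σ = -2733575034

r(k) = 3*(k + 2)*(3*(k + 1)**3 + 2*(k + 1)**2 + 3)/(3*k**3 + 2*k**2 + 3) after simplifying.
Normal form (A,B,C) = (3*k + 6, 1, k**3 + 2*k**2/3 + 1).
Need (3*k + 6)·f(k+1) − (1)·f(k) = k**3 + 2*k**2/3 + 1.
Bound: deg f ≤ 2.
Solving with deg f ≤ 2: f(k) = (k**2 - 3*k + 3)/3.
So s_k = (B(k−1)f/C)·t_k = ((k**2 - 3*k + 3)/(3*k**3 + 2*k**2 + 3))·t_k = -3**k*(k**2 - 3*k + 3)*factorial(k + 1).
Verify: -3**k*(3*k**3 + 2*k**2 + 3)*factorial(k + 1) matches t_k.
Telescoping: Σ = s_(7) − s_(1) = -2733575040 − (-6) = -2733575034.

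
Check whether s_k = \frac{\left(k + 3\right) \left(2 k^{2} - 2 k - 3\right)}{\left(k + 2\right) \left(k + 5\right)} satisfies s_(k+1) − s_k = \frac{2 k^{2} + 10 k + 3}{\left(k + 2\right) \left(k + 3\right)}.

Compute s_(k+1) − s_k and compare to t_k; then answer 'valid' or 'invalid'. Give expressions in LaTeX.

Invalid: residual \frac{4 \left(- 8 k^{2} - 31 k - 12\right)}{k^{4} + 16 k^{3} + 91 k^{2} + 216 k + 180} ≠ 0.

s_(k+1) = -(k + 4)*(2*k - 2*(k + 1)**2 + 5)/((k + 3)*(k + 6))
s_(k+1) − s_k = (2*k**4 + 32*k**3 + 141*k**2 + 209*k + 42)/(k**4 + 16*k**3 + 91*k**2 + 216*k + 180)
(s_(k+1) − s_k) − t_k = 4*(-8*k**2 - 31*k - 12)/(k**4 + 16*k**3 + 91*k**2 + 216*k + 180)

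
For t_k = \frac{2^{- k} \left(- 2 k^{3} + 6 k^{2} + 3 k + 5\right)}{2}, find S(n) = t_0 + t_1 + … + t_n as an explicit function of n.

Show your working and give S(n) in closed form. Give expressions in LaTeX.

S(n) = 2^{- n - 1} \left(2 n^{3} + 6 n^{2} + 9 n + 5\right)

Step 1: r(k) = (2*k**3 - 9*k - 12)/(2*(2*k**3 - 6*k**2 - 3*k - 5)).
Gosper form: A/B · C(k+1)/C(k) with A=1/2, B=1, C=k**3 - 3*k**2 - 3*k/2 - 5/2.
Key eq: (1/2)·f(k+1) = (1)·f(k) + (k**3 - 3*k**2 - 3*k/2 - 5/2).
deg f ≤ 3 (via 0,0,3).
Coefficient equations give f(k) = -k*(2*k**2 + 3).
Then R = B(k−1)f/C = -2*k*(2*k**2 + 3)/(2*k**3 - 6*k**2 - 3*k - 5), so s_k = R(k)·t_k = k*(2*k**2 + 3)/2**k.
Δs = (-2*k**3 + 6*k**2 + 3*k + 5)/(2*2**k), as required.
Evaluate: s_(n+1) = 2**(-n - 1)*(2*n**3 + 6*n**2 + 9*n + 5); subtract s_(0) = 0 ⇒ S(n) = 2**(-n - 1)*(2*n**3 + 6*n**2 + 9*n + 5).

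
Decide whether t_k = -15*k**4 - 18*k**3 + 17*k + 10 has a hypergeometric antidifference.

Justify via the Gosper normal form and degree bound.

Yes. s_k = k*(-3*k**4 + 3*k**3 + 4*k**2 + 4*k + 2).

Step 1: r(k) = (-17*k + 15*(k + 1)**4 + 18*(k + 1)**3 - 27)/(15*k**4 + 18*k**3 - 17*k - 10).
Factor: A=1; B=1; C=k**4 + 6*k**3/5 - 17*k/15 - 2/3.
Set up (1)·f(k+1) − (1)·f(k) − (k**4 + 6*k**3/5 - 17*k/15 - 2/3) = 0.
Bound: deg f ≤ 5.
Match coefficients ⇒ f(k) = k*(3*k**4 - 3*k**3 - 4*k**2 - 4*k - 2)/15.
R(k) = B(k−1)·f(k)/C(k) = k*(3*k**4 - 3*k**3 - 4*k**2 - 4*k - 2)/(15*k**4 + 18*k**3 - 17*k - 10); s_k = R·t_k = k*(-3*k**4 + 3*k**3 + 4*k**2 + 4*k + 2).
Verify: -15*k**4 - 18*k**3 + 17*k + 10 matches t_k.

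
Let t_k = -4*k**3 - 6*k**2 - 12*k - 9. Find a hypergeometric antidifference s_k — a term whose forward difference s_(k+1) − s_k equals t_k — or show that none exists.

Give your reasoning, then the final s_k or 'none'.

Step 1: r(k) = (4*k**3 + 18*k**2 + 36*k + 31)/(4*k**3 + 6*k**2 + 12*k + 9).
Take A(k)=1, B(k)=1, C(k)=k**3 + 3*k**2/2 + 3*k + 9/4.
Set up (1)·f(k+1) − (1)·f(k) − (k**3 + 3*k**2/2 + 3*k + 9/4) = 0.
Degrees (0,0,3) ⇒ d ≤ 4.
A polynomial solution: f(k) = k*(k**3 + 4*k + 4)/4.
Certificate R = B(k−1)f/C = k*(k**3 + 4*k + 4)/(4*k**3 + 6*k**2 + 12*k + 9) gives s_k = k*(-k**3 - 4*k - 4).
s_(k+1) − s_k = -4*k**3 - 6*k**2 - 12*k - 9 = t_k.

s_k = k*(-k**3 - 4*k - 4)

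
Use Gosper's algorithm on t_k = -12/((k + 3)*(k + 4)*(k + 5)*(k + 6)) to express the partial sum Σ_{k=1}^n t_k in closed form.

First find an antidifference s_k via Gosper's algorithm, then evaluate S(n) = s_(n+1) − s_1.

S(n) = n*(-n**2 - 15*n - 74)/(30*(n**3 + 15*n**2 + 74*n + 120))

Ratio r(k) = (k + 3)/(k + 7).
Take A(k)=k + 3, B(k)=k + 7, C(k)=1.
Key eq: (k + 3)·f(k+1) = (k + 6)·f(k) + (1).
Degrees (1,1,0) ⇒ d ≤ 3.
Solve for f: f(k) = k*(k**2 + 12*k + 47)/180 (degree 3 ≤ 3).
Certificate R = B(k−1)f/C = k*(k + 6)*(k**2 + 12*k + 47)/180 gives s_k = k*(-k**2 - 12*k - 47)/(15*(k + 3)*(k + 4)*(k + 5)).
Δs = -12/(k**4 + 18*k**3 + 119*k**2 + 342*k + 360), as required.
Telescope: S(n) = s_(n+1) − s_(1) = (-n**3 - 15*n**2 - 74*n - 60)/(15*(n**3 + 15*n**2 + 74*n + 120)) − (-1/30) = n*(-n**2 - 15*n - 74)/(30*(n**3 + 15*n**2 + 74*n + 120)).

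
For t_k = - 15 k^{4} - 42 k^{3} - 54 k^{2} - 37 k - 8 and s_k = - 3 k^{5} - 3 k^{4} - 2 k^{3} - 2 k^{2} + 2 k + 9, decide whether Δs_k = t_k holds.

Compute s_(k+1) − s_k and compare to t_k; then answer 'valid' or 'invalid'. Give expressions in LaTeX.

Valid — Δs_k = t_k.

s_(k+1) = -3*k**5 - 18*k**4 - 44*k**3 - 56*k**2 - 35*k + 1
s_(k+1) − s_k = -15*k**4 - 42*k**3 - 54*k**2 - 37*k - 8
(s_(k+1) − s_k) − t_k = 0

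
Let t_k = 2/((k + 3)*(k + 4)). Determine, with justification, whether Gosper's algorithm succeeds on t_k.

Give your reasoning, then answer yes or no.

Yes. s_k = 2*k/(3*(k + 3)).

Ratio r(k) = (k + 3)/(k + 5).
Normal form (A,B,C) = (k + 3, k + 5, 1).
Set up (k + 3)·f(k+1) − (k + 4)·f(k) − (1) = 0.
Bound: deg f ≤ 1.
Solving with deg f ≤ 1: f(k) = k/3.
Then R = B(k−1)f/C = k*(k + 4)/3, so s_k = R(k)·t_k = 2*k/(3*(k + 3)).
s_(k+1) − s_k = 2/(k**2 + 7*k + 12) = t_k.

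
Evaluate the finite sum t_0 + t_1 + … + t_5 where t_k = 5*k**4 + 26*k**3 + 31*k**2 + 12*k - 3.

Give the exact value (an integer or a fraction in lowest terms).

Ratio r(k) = (5*k**4 + 46*k**3 + 139*k**2 + 172*k + 71)/(5*k**4 + 26*k**3 + 31*k**2 + 12*k - 3).
Take A(k)=1, B(k)=1, C(k)=k**4 + 26*k**3/5 + 31*k**2/5 + 12*k/5 - 3/5.
Set up (1)·f(k+1) − (1)·f(k) − (k**4 + 26*k**3/5 + 31*k**2/5 + 12*k/5 - 3/5) = 0.
Degrees (0,0,4) ⇒ d ≤ 5.
Solve for f: f(k) = k*(k**4 + 4*k**3 - k**2 - 3*k - 4)/5 (degree 5 ≤ 5).
Get s_k = R·t_k = k*(k**4 + 4*k**3 - k**2 - 3*k - 4) with R(k) = B(k−1)f(k)/C(k) = k*(k**4 + 4*k**3 - k**2 - 3*k - 4)/(5*k**4 + 26*k**3 + 31*k**2 + 12*k - 3).
Verify: 5*k**4 + 26*k**3 + 31*k**2 + 12*k - 3 matches t_k.
Σ_(k=0)^(5) t_k = s_(6) − s_(0) = 12612 − (0) = 12612.

Σ = 12612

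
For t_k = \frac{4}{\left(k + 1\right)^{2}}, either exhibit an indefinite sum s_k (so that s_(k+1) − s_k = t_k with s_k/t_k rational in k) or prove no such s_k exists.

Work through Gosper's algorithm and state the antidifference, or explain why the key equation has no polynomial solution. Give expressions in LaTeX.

none — t_k is not Gosper-summable

The ratio is (k + 1)**2/(k + 2)**2.
Factor: A=k**2 + 2*k + 1; B=k**2 + 4*k + 4; C=1.
Solve (k**2 + 2*k + 1)·f(k+1) − (k**2 + 2*k + 1)·f(k) = 1.
Bound: deg f ≤ 0.
Generic f = c0 gives residual -1; -1 = 0 cannot hold, so t_k is not Gosper-summable.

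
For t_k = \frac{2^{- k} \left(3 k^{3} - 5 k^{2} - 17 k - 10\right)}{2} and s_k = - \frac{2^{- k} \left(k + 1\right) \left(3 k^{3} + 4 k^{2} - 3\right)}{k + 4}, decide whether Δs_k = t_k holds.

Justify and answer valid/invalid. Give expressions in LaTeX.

Invalid: residual \frac{3 \cdot 2^{- k} \left(- 3 k^{4} - 13 k^{3} + 29 k^{2} + 78 k + 46\right)}{2 \left(k^{2} + 9 k + 20\right)} ≠ 0.

s_(k+1) = -(k + 2)*(3*(k + 1)**3 + 4*(k + 1)**2 - 3)/(2*2**k*(k + 5))
s_(k+1) − s_k = (3*k**5 + 13*k**4 - 41*k**3 - 176*k**2 - 196*k - 62)/(2*2**k*(k**2 + 9*k + 20))
(s_(k+1) − s_k) − t_k = 3*(-3*k**4 - 13*k**3 + 29*k**2 + 78*k + 46)/(2*2**k*(k**2 + 9*k + 20))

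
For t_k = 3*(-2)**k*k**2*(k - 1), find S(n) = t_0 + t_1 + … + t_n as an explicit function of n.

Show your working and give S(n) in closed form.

The ratio is -2*(k + 1)**2/(k*(k - 1)).
Gosper form: A/B · C(k+1)/C(k) with A=-2, B=1, C=k**3 - k**2.
Key eq: (-2)·f(k+1) = (1)·f(k) + (k**3 - k**2).
From deg A=0, deg B=0, deg C=3: d=3.
Coefficient equations give f(k) = -k*(k - 2)*(k - 1)/3.
Get s_k = R·t_k = (-2)**k*k*(-k**2 + 3*k - 2) with R(k) = B(k−1)f(k)/C(k) = -(k - 2)/(3*k).
s_(k+1) − s_k = 3*(-2)**k*k**2*(k - 1) = t_k.
Evaluate: s_(n+1) = 2*(-2)**n*n*(n**2 - 1); subtract s_(0) = 0 ⇒ S(n) = 2*(-2)**n*n*(n**2 - 1).

S(n) = 2*(-2)**n*n*(n**2 - 1)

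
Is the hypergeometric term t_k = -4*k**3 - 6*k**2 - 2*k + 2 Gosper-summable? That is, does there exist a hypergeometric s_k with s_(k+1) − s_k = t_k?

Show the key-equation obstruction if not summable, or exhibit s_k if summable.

r(k) = (k + 2*(k + 1)**3 + 3*(k + 1)**2)/(2*k**3 + 3*k**2 + k - 1) after simplifying.
Normal form (A,B,C) = (1, 1, k**3 + 3*k**2/2 + k/2 - 1/2).
Solve (1)·f(k+1) − (1)·f(k) = k**3 + 3*k**2/2 + k/2 - 1/2.
deg f ≤ 4 (via 0,0,3).
A polynomial solution: f(k) = k*(k**3 - k - 2)/4.
Then R = B(k−1)f/C = k*(k**3 - k - 2)/(2*(2*k**3 + 3*k**2 + k - 1)), so s_k = R(k)·t_k = k*(-k**3 + k + 2).
s_(k+1) − s_k = -4*k**3 - 6*k**2 - 2*k + 2 = t_k.

Yes. s_k = k*(-k**3 + k + 2).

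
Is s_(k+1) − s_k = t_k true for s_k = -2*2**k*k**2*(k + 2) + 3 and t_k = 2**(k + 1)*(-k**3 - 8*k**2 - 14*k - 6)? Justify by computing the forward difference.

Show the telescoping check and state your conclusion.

s_(k+1) = -4*2**k*(k + 1)**2*(k + 3) + 3
s_(k+1) − s_k = 2**(k + 1)*(-k**3 - 8*k**2 - 14*k - 6)
(s_(k+1) − s_k) − t_k = 0

valid; difference matches t_k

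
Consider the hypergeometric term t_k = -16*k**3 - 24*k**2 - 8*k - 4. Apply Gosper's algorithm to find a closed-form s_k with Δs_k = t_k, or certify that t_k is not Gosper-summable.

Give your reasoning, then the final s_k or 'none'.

s_k = 4*k*(-k**3 + k - 1)

r(k) = (4*k**3 + 18*k**2 + 26*k + 13)/(4*k**3 + 6*k**2 + 2*k + 1) after simplifying.
So A=1 and B=1, with C=k**3 + 3*k**2/2 + k/2 + 1/4.
Solve (1)·f(k+1) − (1)·f(k) = k**3 + 3*k**2/2 + k/2 + 1/4.
Degrees (0,0,3) ⇒ d ≤ 4.
Solving with deg f ≤ 4: f(k) = k*(k**3 - k + 1)/4.
R(k) = B(k−1)·f(k)/C(k) = k*(k**3 - k + 1)/(4*k**3 + 6*k**2 + 2*k + 1); s_k = R·t_k = 4*k*(-k**3 + k - 1).
Check: Δs_k = -16*k**3 - 24*k**2 - 8*k - 4. ✓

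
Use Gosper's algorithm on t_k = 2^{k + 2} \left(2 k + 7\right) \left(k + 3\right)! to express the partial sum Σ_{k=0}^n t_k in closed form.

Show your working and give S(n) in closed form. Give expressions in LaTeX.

Ratio r(k) = 2*(k + 4)*(2*k + 9)/(2*k + 7).
Normal form (A,B,C) = (2*k + 8, 1, k + 7/2).
Set up (2*k + 8)·f(k+1) − (1)·f(k) − (k + 7/2) = 0.
Degrees (1,0,1) ⇒ d ≤ 0.
Match coefficients ⇒ f(k) = 1/2.
Certificate R = B(k−1)f/C = 1/(2*k + 7) gives s_k = 2**(k + 2)*factorial(k + 3).
Verify: 2**(k + 2)*(2*k + 7)*factorial(k + 3) matches t_k.
Σ_(k=0)^n t_k = s_(n+1) − s_(0) = (2**(n + 3)*factorial(n + 4)) − (24), i.e. 8*2**n*factorial(n + 4) - 24.

S(n) = 8 \cdot 2^{n} \left(n + 4\right)! - 24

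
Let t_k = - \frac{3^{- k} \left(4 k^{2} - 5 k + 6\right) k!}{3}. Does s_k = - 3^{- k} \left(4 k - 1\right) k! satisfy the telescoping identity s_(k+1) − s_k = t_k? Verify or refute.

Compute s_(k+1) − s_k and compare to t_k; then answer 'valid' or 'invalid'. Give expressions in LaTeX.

valid; difference matches t_k

s_(k+1) = -(4*k + 3)*factorial(k + 1)/(3*3**k)
s_(k+1) − s_k = -(4*k**2 - 5*k + 6)*factorial(k)/(3*3**k)
(s_(k+1) − s_k) − t_k = 0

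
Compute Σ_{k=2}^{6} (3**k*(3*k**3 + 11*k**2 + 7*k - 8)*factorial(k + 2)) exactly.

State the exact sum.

Step 1: r(k) = 3*(3*k**4 + 29*k**3 + 98*k**2 + 127*k + 39)/(3*k**3 + 11*k**2 + 7*k - 8).
Gosper form: A/B · C(k+1)/C(k) with A=3*k + 9, B=1, C=k**3 + 11*k**2/3 + 7*k/3 - 8/3.
f must satisfy (3*k + 9)·f(k+1) − (1)·f(k) = k**3 + 11*k**2/3 + 7*k/3 - 8/3.
Degrees (1,0,3) ⇒ d ≤ 2.
A polynomial solution: f(k) = (k**2 - k - 1)/3.
Get s_k = R·t_k = 3**k*(k**2 - k - 1)*factorial(k + 2) with R(k) = B(k−1)f(k)/C(k) = (k**2 - k - 1)/(3*k**3 + 11*k**2 + 7*k - 8).
Δs = 3**k*(3*k**3 + 11*k**2 + 7*k - 8)*factorial(k + 2), as required.
Σ_(k=2)^(6) t_k = s_(7) − s_(2) = 32538360960 − (216) = 32538360744.

Σ = 32538360744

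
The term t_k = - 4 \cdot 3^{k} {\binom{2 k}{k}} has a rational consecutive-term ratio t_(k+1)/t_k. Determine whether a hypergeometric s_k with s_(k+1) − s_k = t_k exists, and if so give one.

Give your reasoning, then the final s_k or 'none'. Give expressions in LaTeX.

t_(k+1)/t_k = 6*(2*k + 1)/(k + 1).
So A=12*k + 6 and B=k + 1, with C=1.
f must satisfy (12*k + 6)·f(k+1) − (k)·f(k) = 1.
From deg A=1, deg B=1, deg C=0: d=-1.
Bound -1 < 0, so the key equation has no polynomial solution.

no hypergeometric antidifference exists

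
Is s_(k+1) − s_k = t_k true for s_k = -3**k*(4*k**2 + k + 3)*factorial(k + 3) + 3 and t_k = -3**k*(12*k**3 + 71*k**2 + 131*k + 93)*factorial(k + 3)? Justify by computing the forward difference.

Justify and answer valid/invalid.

valid; difference matches t_k

s_(k+1) = -3**(k + 1)*(k + 4*(k + 1)**2 + 4)*factorial(k + 4) + 3
s_(k+1) − s_k = -3**k*(12*k**3 + 71*k**2 + 131*k + 93)*factorial(k + 3)
(s_(k+1) − s_k) − t_k = 0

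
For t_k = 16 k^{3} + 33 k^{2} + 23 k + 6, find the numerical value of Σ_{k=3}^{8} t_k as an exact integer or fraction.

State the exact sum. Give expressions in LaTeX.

Σ = 27954

Ratio r(k) = (16*k**3 + 81*k**2 + 137*k + 78)/(16*k**3 + 33*k**2 + 23*k + 6).
So A=1 and B=1, with C=k**3 + 33*k**2/16 + 23*k/16 + 3/8.
f must satisfy (1)·f(k+1) − (1)·f(k) = k**3 + 33*k**2/16 + 23*k/16 + 3/8.
d = 4 from the (0,0,3) case.
Coefficient equations give f(k) = k**2*(k + 1)*(4*k - 1)/16.
Get s_k = R·t_k = k**2*(4*k**2 + 3*k - 1) with R(k) = B(k−1)f(k)/C(k) = k**2*(4*k - 1)/(16*k**2 + 17*k + 6).
Δs = 16*k**3 + 33*k**2 + 23*k + 6, as required.
Telescoping: Σ = s_(9) − s_(3) = 28350 − (396) = 27954.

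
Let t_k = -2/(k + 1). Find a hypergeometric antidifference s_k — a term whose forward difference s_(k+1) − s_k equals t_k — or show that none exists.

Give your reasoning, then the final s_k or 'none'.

not Gosper-summable; s_k does not exist

Compute t_(k+1)/t_k: get (k + 1)/(k + 2).
Gosper form: A/B · C(k+1)/C(k) with A=k + 1, B=k + 2, C=1.
f must satisfy (k + 1)·f(k+1) − (k + 1)·f(k) = 1.
Bound: deg f ≤ 0.
Generic f = c0 gives residual -1; -1 = 0 cannot hold, so t_k is not Gosper-summable.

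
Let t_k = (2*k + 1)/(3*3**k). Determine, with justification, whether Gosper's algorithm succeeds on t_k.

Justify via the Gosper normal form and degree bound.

Compute t_(k+1)/t_k: get (2*k + 3)/(3*(2*k + 1)).
So A=1/3 and B=1, with C=k + 1/2.
Key eq: (1/3)·f(k+1) = (1)·f(k) + (k + 1/2).
From deg A=0, deg B=0, deg C=1: d=1.
Solve for f: f(k) = -3*(k + 1)/2 (degree 1 ≤ 1).
R(k) = B(k−1)·f(k)/C(k) = -3*(k + 1)/(2*k + 1); s_k = R·t_k = (-k - 1)/3**k.
Check: Δs_k = (2*k + 1)/(3*3**k). ✓

Yes. s_k = (-k - 1)/3**k.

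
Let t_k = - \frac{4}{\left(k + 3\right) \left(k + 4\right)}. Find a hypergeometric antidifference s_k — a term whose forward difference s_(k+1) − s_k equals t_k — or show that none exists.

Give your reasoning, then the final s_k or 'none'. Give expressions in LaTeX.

s_k = - \frac{4 k}{3 k + 9}

Compute t_(k+1)/t_k: get (k + 3)/(k + 5).
A = k + 3, B = k + 5, C = 1.
f must satisfy (k + 3)·f(k+1) − (k + 4)·f(k) = 1.
From deg A=1, deg B=1, deg C=0: d=1.
Solve for f: f(k) = k/3 (degree 1 ≤ 1).
R(k) = B(k−1)·f(k)/C(k) = k*(k + 4)/3; s_k = R·t_k = -4*k/(3*k + 9).
Verify: -4/(k**2 + 7*k + 12) matches t_k.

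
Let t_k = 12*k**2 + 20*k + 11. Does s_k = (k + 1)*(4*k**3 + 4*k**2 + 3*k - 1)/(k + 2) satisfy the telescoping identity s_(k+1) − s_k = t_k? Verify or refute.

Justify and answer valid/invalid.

s_(k+1) = (4*k**4 + 24*k**3 + 55*k**2 + 56*k + 20)/(k + 3)
s_(k+1) − s_k = (12*k**4 + 72*k**3 + 143*k**2 + 127*k + 43)/(k**2 + 5*k + 6)
(s_(k+1) − s_k) − t_k = (-8*k**3 - 40*k**2 - 48*k - 23)/(k**2 + 5*k + 6)

Invalid: residual (-8*k**3 - 40*k**2 - 48*k - 23)/(k**2 + 5*k + 6) ≠ 0.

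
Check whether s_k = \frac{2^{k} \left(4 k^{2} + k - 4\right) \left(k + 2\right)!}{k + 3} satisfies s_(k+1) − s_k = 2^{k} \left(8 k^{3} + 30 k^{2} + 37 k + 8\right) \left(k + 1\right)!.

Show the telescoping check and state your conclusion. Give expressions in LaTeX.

Invalid: residual - \frac{2^{k} \left(8 k^{4} + 54 k^{3} + 123 k^{2} + 118 k + 28\right) \left(k + 1\right)!}{\left(k + 3\right) \left(k + 4\right)} ≠ 0.

s_(k+1) = 2**(k + 1)*(4*k**2 + 9*k + 1)*factorial(k + 3)/(k + 4)
s_(k+1) − s_k = 2**k*(8*k**4 + 62*k**3 + 165*k**2 + 174*k + 34)*factorial(k + 2)/((k + 3)*(k + 4))
(s_(k+1) − s_k) − t_k = -2**k*(8*k**4 + 54*k**3 + 123*k**2 + 118*k + 28)*factorial(k + 1)/((k + 3)*(k + 4))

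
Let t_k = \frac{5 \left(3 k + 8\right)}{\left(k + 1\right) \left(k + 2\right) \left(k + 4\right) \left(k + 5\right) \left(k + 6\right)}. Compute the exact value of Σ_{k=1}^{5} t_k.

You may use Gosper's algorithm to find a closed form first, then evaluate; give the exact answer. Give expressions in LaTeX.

t_(k+1)/t_k = (k + 1)*(k + 4)*(3*k + 11)/((k + 3)*(k + 7)*(3*k + 8)).
Normal form (A,B,C) = (k + 1, k + 7, k**2 + 17*k/3 + 8).
f must satisfy (k + 1)·f(k+1) − (k + 6)·f(k) = k**2 + 17*k/3 + 8.
deg f ≤ 5 (via 1,1,2).
Coefficient equations give f(k) = k*(k + 2)*(k + 3)*(k**2 + 10*k + 29)/60.
So s_k = (B(k−1)f/C)·t_k = (k*(k + 2)*(k + 6)*(k**2 + 10*k + 29)/(20*(3*k + 8)))·t_k = k*(k**2 + 10*k + 29)/(4*(k**3 + 10*k**2 + 29*k + 20)).
Δs = 5*(3*k + 8)/(k**5 + 18*k**4 + 121*k**3 + 372*k**2 + 508*k + 240), as required.
Σ_(k=1)^(5) t_k = s_(6) − s_(1) = 75/308 − (1/6) = 71/924.

Σ = 71/924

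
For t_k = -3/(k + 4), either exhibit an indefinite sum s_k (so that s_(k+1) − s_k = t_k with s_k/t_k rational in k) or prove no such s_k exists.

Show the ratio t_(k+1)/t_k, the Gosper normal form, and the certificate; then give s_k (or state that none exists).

none — t_k is not Gosper-summable

t_(k+1)/t_k = (k + 4)/(k + 5).
Normal form (A,B,C) = (k + 4, k + 5, 1).
Set up (k + 4)·f(k+1) − (k + 4)·f(k) − (1) = 0.
Bound: deg f ≤ 0.
Generic f = c0 gives residual -1; -1 = 0 cannot hold, so t_k is not Gosper-summable.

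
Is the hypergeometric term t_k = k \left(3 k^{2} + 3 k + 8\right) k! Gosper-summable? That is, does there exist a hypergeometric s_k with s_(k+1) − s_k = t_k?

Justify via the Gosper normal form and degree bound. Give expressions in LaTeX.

t_(k+1)/t_k = (k + 1)**2*(3*k + 3*(k + 1)**2 + 11)/(k*(3*k**2 + 3*k + 8)).
So A=k + 1 and B=1, with C=k**3 + k**2 + 8*k/3.
Need (k + 1)·f(k+1) − (1)·f(k) = k**3 + k**2 + 8*k/3.
From deg A=1, deg B=0, deg C=3: d=2.
Solving with deg f ≤ 2: f(k) = (3*k**2 - 3*k + 2)/3.
R(k) = B(k−1)·f(k)/C(k) = (3*k**2 - 3*k + 2)/(k*(3*k**2 + 3*k + 8)); s_k = R·t_k = (3*k**2 - 3*k + 2)*factorial(k).
s_(k+1) − s_k = k*(3*k**2 + 3*k + 8)*factorial(k) = t_k.

Yes. s_k = \left(3 k^{2} - 3 k + 2\right) k!.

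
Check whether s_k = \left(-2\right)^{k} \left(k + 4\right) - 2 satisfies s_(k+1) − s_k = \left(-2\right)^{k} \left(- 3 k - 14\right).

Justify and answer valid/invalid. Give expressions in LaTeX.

Valid: the claim telescopes to t_k.

s_(k+1) = -2*(-2)**k*(k + 5) - 2
s_(k+1) − s_k = (-2)**k*(-3*k - 14)
(s_(k+1) − s_k) − t_k = 0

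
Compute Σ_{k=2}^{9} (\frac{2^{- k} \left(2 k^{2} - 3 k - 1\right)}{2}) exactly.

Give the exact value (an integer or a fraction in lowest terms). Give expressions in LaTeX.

Σ = 715/256

Step 1: r(k) = (2*k**2 + k - 2)/(2*(2*k**2 - 3*k - 1)).
Gosper form: A/B · C(k+1)/C(k) with A=1/2, B=1, C=k**2 - 3*k/2 - 1/2.
Key eq: (1/2)·f(k+1) = (1)·f(k) + (k**2 - 3*k/2 - 1/2).
Bound: deg f ≤ 2.
Solving with deg f ≤ 2: f(k) = -2*k**2 - k - 2.
Get s_k = R·t_k = (-2*k**2 - k - 2)/2**k with R(k) = B(k−1)f(k)/C(k) = -2*(2*k**2 + k + 2)/(2*k**2 - 3*k - 1).
s_(k+1) − s_k = (2*k**2 - 3*k - 1)/(2*2**k) = t_k.
Evaluate s at k=10 and k=2: -53/256 and -3; difference 715/256.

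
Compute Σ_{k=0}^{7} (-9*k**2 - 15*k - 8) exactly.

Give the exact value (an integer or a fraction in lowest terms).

Σ = -1744

r(k) = (9*k**2 + 33*k + 32)/(9*k**2 + 15*k + 8) after simplifying.
Factor: A=1; B=1; C=k**2 + 5*k/3 + 8/9.
Solve (1)·f(k+1) − (1)·f(k) = k**2 + 5*k/3 + 8/9.
Bound: deg f ≤ 3.
Match coefficients ⇒ f(k) = k*(3*k**2 + 3*k + 2)/9.
R(k) = B(k−1)·f(k)/C(k) = k*(3*k**2 + 3*k + 2)/(9*k**2 + 15*k + 8); s_k = R·t_k = k*(-3*k**2 - 3*k - 2).
s_(k+1) − s_k = -9*k**2 - 15*k - 8 = t_k.
Telescoping: Σ = s_(8) − s_(0) = -1744 − (0) = -1744.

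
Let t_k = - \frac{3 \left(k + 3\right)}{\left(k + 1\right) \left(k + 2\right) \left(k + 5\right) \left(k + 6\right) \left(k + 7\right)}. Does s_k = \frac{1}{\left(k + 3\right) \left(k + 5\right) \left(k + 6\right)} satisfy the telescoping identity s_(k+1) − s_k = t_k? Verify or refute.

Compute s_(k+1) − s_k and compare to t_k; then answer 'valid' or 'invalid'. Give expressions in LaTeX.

Invalid: residual \frac{2 \left(4 k^{2} + 27 k + 41\right)}{k^{7} + 28 k^{6} + 322 k^{5} + 1960 k^{4} + 6769 k^{3} + 13132 k^{2} + 13068 k + 5040} ≠ 0.

s_(k+1) = 1/((k + 4)*(k + 6)*(k + 7))
s_(k+1) − s_k = ((k + 3)*(k + 5) - (k + 4)*(k + 7))/((k + 3)*(k + 4)*(k + 5)*(k + 6)*(k + 7))
(s_(k+1) − s_k) − t_k = 2*(4*k**2 + 27*k + 41)/(k**7 + 28*k**6 + 322*k**5 + 1960*k**4 + 6769*k**3 + 13132*k**2 + 13068*k + 5040)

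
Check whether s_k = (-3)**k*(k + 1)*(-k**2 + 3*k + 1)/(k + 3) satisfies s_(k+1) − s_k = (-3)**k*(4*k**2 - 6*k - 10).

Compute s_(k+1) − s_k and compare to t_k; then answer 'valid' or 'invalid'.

Invalid: residual (-3)**k*(-8*k**3 - 14*k**2 + 62*k + 62)/(k**2 + 7*k + 12) ≠ 0.

s_(k+1) = (-3)**(k + 1)*(-k**3 - k**2 + 5*k + 6)/(k + 4)
s_(k+1) − s_k = (-3)**k*(4*k**4 + 14*k**3 - 18*k**2 - 80*k - 58)/(k**2 + 7*k + 12)
(s_(k+1) − s_k) − t_k = (-3)**k*(-8*k**3 - 14*k**2 + 62*k + 62)/(k**2 + 7*k + 12)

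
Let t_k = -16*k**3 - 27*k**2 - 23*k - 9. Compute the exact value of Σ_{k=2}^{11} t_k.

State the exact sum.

Ratio r(k) = (16*k**3 + 75*k**2 + 125*k + 75)/(16*k**3 + 27*k**2 + 23*k + 9).
Factor: A=1; B=1; C=k**3 + 27*k**2/16 + 23*k/16 + 9/16.
Set up (1)·f(k+1) − (1)·f(k) − (k**3 + 27*k**2/16 + 23*k/16 + 9/16) = 0.
From deg A=0, deg B=0, deg C=3: d=4.
Solve for f: f(k) = k*(4*k**3 + k**2 + 2*k + 2)/16 (degree 4 ≤ 4).
Certificate R = B(k−1)f/C = k*(4*k**3 + k**2 + 2*k + 2)/(16*k**3 + 27*k**2 + 23*k + 9) gives s_k = k*(-4*k**3 - k**2 - 2*k - 2).
Verify: -16*k**3 - 27*k**2 - 23*k - 9 matches t_k.
Telescoping: Σ = s_(12) − s_(2) = -84984 − (-84) = -84900.

Σ = -84900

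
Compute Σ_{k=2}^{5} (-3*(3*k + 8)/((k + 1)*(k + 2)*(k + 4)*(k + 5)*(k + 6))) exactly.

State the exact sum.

Σ = -23/1155

Ratio r(k) = (k + 1)*(k + 4)*(3*k + 11)/((k + 3)*(k + 7)*(3*k + 8)).
Take A(k)=k + 1, B(k)=k + 7, C(k)=k**2 + 17*k/3 + 8.
f must satisfy (k + 1)·f(k+1) − (k + 6)·f(k) = k**2 + 17*k/3 + 8.
Degrees (1,1,2) ⇒ d ≤ 5.
Coefficient equations give f(k) = k*(k + 2)*(k + 3)*(k**2 + 10*k + 29)/60.
So s_k = (B(k−1)f/C)·t_k = (k*(k + 2)*(k + 6)*(k**2 + 10*k + 29)/(20*(3*k + 8)))·t_k = 3*k*(-k**2 - 10*k - 29)/(20*(k**3 + 10*k**2 + 29*k + 20)).
s_(k+1) − s_k = 3*(-3*k - 8)/(k**5 + 18*k**4 + 121*k**3 + 372*k**2 + 508*k + 240) = t_k.
Telescoping: Σ = s_(6) − s_(2) = -45/308 − (-53/420) = -23/1155.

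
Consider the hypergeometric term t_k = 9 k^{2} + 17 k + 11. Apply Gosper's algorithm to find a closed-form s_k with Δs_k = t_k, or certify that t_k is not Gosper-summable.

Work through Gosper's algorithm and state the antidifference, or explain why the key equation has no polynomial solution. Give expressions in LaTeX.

s_k = k \left(3 k^{2} + 4 k + 4\right)

Step 1: r(k) = (9*k**2 + 35*k + 37)/(9*k**2 + 17*k + 11).
So A=1 and B=1, with C=k**2 + 17*k/9 + 11/9.
f must satisfy (1)·f(k+1) − (1)·f(k) = k**2 + 17*k/9 + 11/9.
d = 3 from the (0,0,2) case.
Solve for f: f(k) = k*(3*k**2 + 4*k + 4)/9 (degree 3 ≤ 3).
R(k) = B(k−1)·f(k)/C(k) = k*(3*k**2 + 4*k + 4)/(9*k**2 + 17*k + 11); s_k = R·t_k = k*(3*k**2 + 4*k + 4).
Verify: 9*k**2 + 17*k + 11 matches t_k.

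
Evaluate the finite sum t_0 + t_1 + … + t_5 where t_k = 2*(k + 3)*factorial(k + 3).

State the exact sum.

r(k) = (k + 4)**2/(k + 3) after simplifying.
Gosper form: A/B · C(k+1)/C(k) with A=k + 4, B=1, C=k + 3.
Need (k + 4)·f(k+1) − (1)·f(k) = k + 3.
From deg A=1, deg B=0, deg C=1: d=0.
Match coefficients ⇒ f(k) = 1.
Then R = B(k−1)f/C = 1/(k + 3), so s_k = R(k)·t_k = 2*factorial(k + 3).
Verify: 2*(k + 3)*factorial(k + 3) matches t_k.
Sum = s_(6) − s_(0); s_(6) = 725760, s_(0) = 12 ⇒ 725748.

Σ = 725748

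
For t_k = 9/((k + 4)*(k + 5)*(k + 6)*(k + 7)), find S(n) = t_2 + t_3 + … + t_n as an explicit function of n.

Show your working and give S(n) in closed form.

S(n) = (n**3 + 18*n**2 + 107*n - 126)/(112*(n**3 + 18*n**2 + 107*n + 210))

The ratio is (k + 4)/(k + 8).
So A=k + 4 and B=k + 8, with C=1.
Set up (k + 4)·f(k+1) − (k + 7)·f(k) − (1) = 0.
d = 3 from the (1,1,0) case.
Solve for f: f(k) = k*(k**2 + 15*k + 74)/360 (degree 3 ≤ 3).
Get s_k = R·t_k = k*(k**2 + 15*k + 74)/(40*(k + 4)*(k + 5)*(k + 6)) with R(k) = B(k−1)f(k)/C(k) = k*(k + 7)*(k**2 + 15*k + 74)/360.
Δs = 9/(k**4 + 22*k**3 + 179*k**2 + 638*k + 840), as required.
s_(n+1) = (n**3 + 18*n**2 + 107*n + 90)/(40*(n**3 + 18*n**2 + 107*n + 210)) and s_(2) = 9/560, so S(n) = (n**3 + 18*n**2 + 107*n - 126)/(112*(n**3 + 18*n**2 + 107*n + 210)).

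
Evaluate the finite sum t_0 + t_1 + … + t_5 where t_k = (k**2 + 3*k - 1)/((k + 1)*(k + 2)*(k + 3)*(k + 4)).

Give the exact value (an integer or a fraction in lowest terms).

Σ = 29/504

r(k) = (k + 1)*(3*k + (k + 1)**2 + 2)/((k + 5)*(k**2 + 3*k - 1)) after simplifying.
Factor: A=k + 1; B=k + 5; C=k**2 + 3*k - 1.
f must satisfy (k + 1)·f(k+1) − (k + 4)·f(k) = k**2 + 3*k - 1.
From deg A=1, deg B=1, deg C=2: d=3.
Coefficient equations give f(k) = k*(k**2 - 7)/6.
Then R = B(k−1)f/C = k*(k + 4)*(k**2 - 7)/(6*(k**2 + 3*k - 1)), so s_k = R(k)·t_k = k*(k**2 - 7)/(6*(k + 1)*(k + 2)*(k + 3)).
Verify: (k**2 + 3*k - 1)/(k**4 + 10*k**3 + 35*k**2 + 50*k + 24) matches t_k.
Evaluate s at k=6 and k=0: 29/504 and 0; difference 29/504.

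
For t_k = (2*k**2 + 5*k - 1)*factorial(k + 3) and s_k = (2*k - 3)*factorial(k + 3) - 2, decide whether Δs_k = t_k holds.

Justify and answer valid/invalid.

s_(k+1) = (2*k - 1)*factorial(k + 4) - 2
s_(k+1) − s_k = (2*k**2 + 5*k - 1)*factorial(k + 3)
(s_(k+1) − s_k) − t_k = 0

Valid — Δs_k = t_k.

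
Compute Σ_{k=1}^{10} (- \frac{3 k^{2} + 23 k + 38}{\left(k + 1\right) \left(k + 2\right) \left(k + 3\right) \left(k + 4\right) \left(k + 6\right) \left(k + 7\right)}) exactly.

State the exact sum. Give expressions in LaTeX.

Σ = -25/1428

r(k) = (k + 1)*(k + 6)*(23*k + 3*(k + 1)**2 + 61)/((k + 5)*(k + 8)*(3*k**2 + 23*k + 38)) after simplifying.
A = k + 1, B = k + 8, C = k**3 + 38*k**2/3 + 51*k + 190/3.
Need (k + 1)·f(k+1) − (k + 7)·f(k) = k**3 + 38*k**2/3 + 51*k + 190/3.
From deg A=1, deg B=1, deg C=3: d=6.
Solve for f: f(k) = k*(k + 2)*(k + 4)*(k + 5)*(k**2 + 10*k + 27)/54 (degree 6 ≤ 6).
Get s_k = R·t_k = k*(-k**2 - 10*k - 27)/(18*(k**3 + 10*k**2 + 27*k + 18)) with R(k) = B(k−1)f(k)/C(k) = k*(k + 2)*(k + 4)*(k + 7)*(k**2 + 10*k + 27)/(18*(3*k**2 + 23*k + 38)).
Δs = (-3*k**2 - 23*k - 38)/(k**6 + 23*k**5 + 207*k**4 + 925*k**3 + 2144*k**2 + 2412*k + 1008), as required.
Sum = s_(11) − s_(1); s_(11) = -473/8568, s_(1) = -19/504 ⇒ -25/1428.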